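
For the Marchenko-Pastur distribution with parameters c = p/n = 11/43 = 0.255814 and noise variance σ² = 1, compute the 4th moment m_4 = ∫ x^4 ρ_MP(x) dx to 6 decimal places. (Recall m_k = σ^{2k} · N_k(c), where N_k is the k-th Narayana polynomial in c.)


E[X⁴] = σ⁸ (1 + 6c + 6c² + c³) (fourth MP moment). With σ² = 1 (so σ⁸ = 1) and c = 11/43 = 0.255814: E[X⁴] = 1 · (1 + 6·0.255814 + 6·(0.255814)² + (0.255814)³) = 1 · 2.944269.

So E[X^4] = 2.944269.


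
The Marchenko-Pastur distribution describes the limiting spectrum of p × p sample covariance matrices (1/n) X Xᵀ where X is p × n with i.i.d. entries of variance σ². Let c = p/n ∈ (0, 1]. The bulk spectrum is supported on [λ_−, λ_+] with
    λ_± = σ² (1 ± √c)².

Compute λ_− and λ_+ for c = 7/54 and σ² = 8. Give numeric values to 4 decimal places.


c = 7/54 = 0.129630; √c = 0.360041.
λ_− = σ² (1 − √c)² = 8 · (1 − 0.360041)² = 8 · (0.639959)² = 3.276379.
λ_+ = σ² (1 + √c)² = 8 · (1 + 0.360041)² = 8 · (1.360041)² = 14.797695.

Rounded to 4 decimal places: λ_− ≈ 3.2764, λ_+ ≈ 14.7977.


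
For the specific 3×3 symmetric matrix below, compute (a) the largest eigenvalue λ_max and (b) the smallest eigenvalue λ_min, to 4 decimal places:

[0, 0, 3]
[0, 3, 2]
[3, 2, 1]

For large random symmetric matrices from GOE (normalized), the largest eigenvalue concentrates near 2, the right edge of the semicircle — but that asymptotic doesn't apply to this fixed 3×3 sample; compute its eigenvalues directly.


Since M is real symmetric, all three eigenvalues are real; they are the roots of det(λI − M) = λ³ − (tr M) λ² + s λ − det M, where s is the sum of the principal 2×2 minors.
tr M = 0 + 3 + 1 = 4.
s = (0·3 − 0²) + (0·1 − 3²) + (3·1 − 2²) = 0 + (-9) + (-1) = -10.
det M (expand along row 1) = 0·(-1) − 0·(-6) + 3·(-9) = -27.
Characteristic polynomial: λ³ − 4λ² − 10λ + 27 = 0.
Substitute λ = y + (tr M)/3 = y + 1.333333 to remove the quadratic term: y³ + p·y + q = 0 with p = s − (tr M)²/3 = -15.333333 and q = −2(tr M)³/27 + (tr M)·s/3 − det M = 8.925926.
Three real roots ⇒ use the trigonometric (Viète) form: r = 2√(−p/3) = 4.521553, φ = arccos(3q/(p·r)) = arccos(-0.386234) = 1.967341 rad.
y_k = r·cos(φ/3 − 2πk/3) for k = 0, 1, 2 gives y = 3.583658, 0.595928, -4.179585.
λ_k = y_k + 1.333333 gives λ = 4.9170, 1.9293, -2.8463 (check: the sum is 4.0000 = tr M).

Hence λ_max = 4.9170 and λ_min = -2.8463.


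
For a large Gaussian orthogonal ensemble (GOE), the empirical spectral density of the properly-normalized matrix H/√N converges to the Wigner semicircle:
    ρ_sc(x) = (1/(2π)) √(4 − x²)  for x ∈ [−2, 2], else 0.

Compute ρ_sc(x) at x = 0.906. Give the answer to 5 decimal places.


ρ_sc(x) = (1/(2π)) √(4 − x²). With x = 0.906:
  4 − x² = 4 − (0.906)² = 4 − 0.820836 = 3.179164.
  √(4 − x²) = 1.783021.
  1/(2π) = 0.159155.
  ρ_sc(0.906) = 0.159155 · 1.783021 = 0.283777.

Rounded to 5 decimal places: ρ_sc(0.906) ≈ 0.28378.


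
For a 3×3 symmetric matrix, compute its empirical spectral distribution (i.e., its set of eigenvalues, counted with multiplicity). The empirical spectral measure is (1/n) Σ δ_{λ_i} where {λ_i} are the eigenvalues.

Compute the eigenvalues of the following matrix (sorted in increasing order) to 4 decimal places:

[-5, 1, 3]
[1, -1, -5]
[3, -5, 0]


Since M is real symmetric, all three eigenvalues are real; they are the roots of det(λI − M) = λ³ − (tr M) λ² + s λ − det M, where s is the sum of the principal 2×2 minors.
tr M = -5 + (-1) + 0 = -6.
s = ((-5)·(-1) − 1²) + ((-5)·0 − 3²) + ((-1)·0 − (-5)²) = 4 + (-9) + (-25) = -30.
det M (expand along row 1) = (-5)·(-25) − 1·15 + 3·(-2) = 104.
Characteristic polynomial: λ³ + 6λ² − 30λ − 104 = 0.
Substitute λ = y + (tr M)/3 = y − 2.000000 to remove the quadratic term: y³ + p·y + q = 0 with p = s − (tr M)²/3 = -42.000000 and q = −2(tr M)³/27 + (tr M)·s/3 − det M = -28.000000.
Three real roots ⇒ use the trigonometric (Viète) form: r = 2√(−p/3) = 7.483315, φ = arccos(3q/(p·r)) = arccos(0.267261) = 1.300247 rad.
y_k = r·cos(φ/3 − 2πk/3) for k = 0, 1, 2 gives y = 6.791382, -0.673955, -6.117427.
λ_k = y_k − 2.000000 gives λ = 4.7914, -2.6740, -8.1174 (check: the sum is -6.0000 = tr M).

Eigenvalues sorted in increasing order: [-8.1174, -2.6740, 4.7914].


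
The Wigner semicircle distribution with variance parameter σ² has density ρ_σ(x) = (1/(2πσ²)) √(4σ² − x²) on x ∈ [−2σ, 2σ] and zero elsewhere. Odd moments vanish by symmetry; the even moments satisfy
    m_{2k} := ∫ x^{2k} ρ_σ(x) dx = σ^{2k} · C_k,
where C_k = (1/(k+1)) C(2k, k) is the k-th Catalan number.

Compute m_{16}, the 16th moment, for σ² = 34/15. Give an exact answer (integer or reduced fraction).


By the scaled semicircle moment identity, m_{2k} = σ^{2k} · C_k with k = 8.
C_8 = (1/(k+1)) · C(2k, k) = (1/9) · C(16, 8) = (1/9) · 12870 = 1430.
σ^{2k} = (σ²)^k = (34/15)^8 = 1785793904896/2562890625.

Therefore m_{16} = σ^{16} · C_8 = (1785793904896/2562890625) · 1430 = 510737056800256/512578125.


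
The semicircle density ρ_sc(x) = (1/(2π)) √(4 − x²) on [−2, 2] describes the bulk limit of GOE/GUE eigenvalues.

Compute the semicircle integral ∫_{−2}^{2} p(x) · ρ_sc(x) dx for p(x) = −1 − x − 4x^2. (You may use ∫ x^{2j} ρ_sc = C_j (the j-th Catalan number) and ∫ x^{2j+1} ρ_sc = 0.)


Write p(x) = Σ a_i x^i, split into monomials and integrate each against ρ_sc separately.
Using ∫ x^{2j} ρ_sc = C_j = (1/(j+1)) C(2j, j) (Catalan numbers) and ∫ x^{2j+1} ρ_sc = 0 (odd monomials vanish by symmetry):
  i = 0 (even): a_0 · C_{0} = -1 · 1 = -1
  i = 1 (odd): ∫ x^1 ρ_sc = 0 (vanishes)
  i = 2 (even): a_2 · C_{1} = -4 · 1 = -4

Summing the contributions: ∫_{−2}^{2} p(x) ρ_sc(x) dx = (-1) + (-4) = -5.


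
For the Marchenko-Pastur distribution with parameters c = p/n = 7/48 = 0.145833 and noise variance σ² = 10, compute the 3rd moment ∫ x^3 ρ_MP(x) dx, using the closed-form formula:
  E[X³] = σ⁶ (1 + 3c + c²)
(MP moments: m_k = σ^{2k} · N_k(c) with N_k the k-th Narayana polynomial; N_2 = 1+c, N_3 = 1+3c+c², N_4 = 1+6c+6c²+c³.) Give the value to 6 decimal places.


E[X³] = σ⁶ (1 + 3c + c²) (third MP moment). With σ² = 10 (so σ⁶ = 1000) and c = 7/48 = 0.145833: E[X³] = 1000 · (1 + 3·0.145833 + (0.145833)²) = 1000 · 1.458767.

So E[X^3] = 1458.767361.


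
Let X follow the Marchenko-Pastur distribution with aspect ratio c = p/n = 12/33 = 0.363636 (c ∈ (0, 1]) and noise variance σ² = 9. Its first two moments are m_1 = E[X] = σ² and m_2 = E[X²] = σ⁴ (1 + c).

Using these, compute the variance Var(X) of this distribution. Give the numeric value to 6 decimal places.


m_1 = E[X] = σ² = 9, so m_1² = 81.
m_2 = E[X²] = σ⁴ (1 + c) = 81 · (1 + 0.363636) = 81 · 1.363636 = 110.454545.
(Note m_2 − m_1² simplifies to c · σ⁴ = 0.363636 · 81.)

Var(X) = m_2 − m_1² = 110.454545 − 81 = 29.454545.


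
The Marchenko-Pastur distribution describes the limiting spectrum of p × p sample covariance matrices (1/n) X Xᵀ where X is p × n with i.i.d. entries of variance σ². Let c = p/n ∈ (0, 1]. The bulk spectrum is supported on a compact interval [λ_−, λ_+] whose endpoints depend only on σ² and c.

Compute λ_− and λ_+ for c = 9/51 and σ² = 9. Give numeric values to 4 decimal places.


c = 9/51 = 0.176471; √c = 0.420084.
λ_− = σ² (1 − √c)² = 9 · (1 − 0.420084)² = 9 · (0.579916)² = 3.026723.
λ_+ = σ² (1 + √c)² = 9 · (1 + 0.420084)² = 9 · (1.420084)² = 18.149748.

Rounded to 4 decimal places: λ_− ≈ 3.0267, λ_+ ≈ 18.1497.


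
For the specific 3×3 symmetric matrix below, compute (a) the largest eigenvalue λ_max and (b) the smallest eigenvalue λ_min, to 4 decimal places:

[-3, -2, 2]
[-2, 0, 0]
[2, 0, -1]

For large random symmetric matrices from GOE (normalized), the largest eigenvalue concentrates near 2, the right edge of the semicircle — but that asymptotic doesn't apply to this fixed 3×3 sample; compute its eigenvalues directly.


Since M is real symmetric, all three eigenvalues are real; they are the roots of det(λI − M) = λ³ − (tr M) λ² + s λ − det M, where s is the sum of the principal 2×2 minors.
tr M = -3 + 0 + (-1) = -4.
s = ((-3)·0 − (-2)²) + ((-3)·(-1) − 2²) + (0·(-1) − 0²) = -4 + (-1) + 0 = -5.
det M (expand along row 1) = (-3)·0 − (-2)·2 + 2·0 = 4.
Characteristic polynomial: λ³ + 4λ² − 5λ − 4 = 0.
Substitute λ = y + (tr M)/3 = y − 1.333333 to remove the quadratic term: y³ + p·y + q = 0 with p = s − (tr M)²/3 = -10.333333 and q = −2(tr M)³/27 + (tr M)·s/3 − det M = 7.407407.
Three real roots ⇒ use the trigonometric (Viète) form: r = 2√(−p/3) = 3.711843, φ = arccos(3q/(p·r)) = arccos(-0.579372) = 2.188754 rad.
y_k = r·cos(φ/3 − 2πk/3) for k = 0, 1, 2 gives y = 2.766998, 0.759192, -3.526190.
λ_k = y_k − 1.333333 gives λ = 1.4337, -0.5741, -4.8595 (check: the sum is -4.0000 = tr M).

Hence λ_max = 1.4337 and λ_min = -4.8595.


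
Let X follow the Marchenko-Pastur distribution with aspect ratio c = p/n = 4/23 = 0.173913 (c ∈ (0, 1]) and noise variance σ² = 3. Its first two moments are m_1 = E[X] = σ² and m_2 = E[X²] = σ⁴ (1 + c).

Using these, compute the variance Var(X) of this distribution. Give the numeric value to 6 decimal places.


m_1 = E[X] = σ² = 3, so m_1² = 9.
m_2 = E[X²] = σ⁴ (1 + c) = 9 · (1 + 0.173913) = 9 · 1.173913 = 10.565217.
(Note m_2 − m_1² simplifies to c · σ⁴ = 0.173913 · 9.)

Var(X) = m_2 − m_1² = 10.565217 − 9 = 1.565217.


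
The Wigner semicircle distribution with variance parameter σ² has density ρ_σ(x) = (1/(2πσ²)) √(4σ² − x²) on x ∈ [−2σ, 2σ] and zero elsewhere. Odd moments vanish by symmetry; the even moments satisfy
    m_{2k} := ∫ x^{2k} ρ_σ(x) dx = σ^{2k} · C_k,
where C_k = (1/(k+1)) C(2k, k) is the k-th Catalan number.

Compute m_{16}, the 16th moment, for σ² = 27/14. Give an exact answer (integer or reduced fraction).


By the scaled semicircle moment identity, m_{2k} = σ^{2k} · C_k with k = 8.
C_8 = (1/(k+1)) · C(2k, k) = (1/9) · C(16, 8) = (1/9) · 12870 = 1430.
σ^{2k} = (σ²)^k = (27/14)^8 = 282429536481/1475789056.

Therefore m_{16} = σ^{16} · C_8 = (282429536481/1475789056) · 1430 = 201937118583915/737894528.


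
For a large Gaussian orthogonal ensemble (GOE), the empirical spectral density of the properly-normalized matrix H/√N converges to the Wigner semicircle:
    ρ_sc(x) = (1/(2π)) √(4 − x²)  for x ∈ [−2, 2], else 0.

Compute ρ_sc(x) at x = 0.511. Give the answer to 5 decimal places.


ρ_sc(x) = (1/(2π)) √(4 − x²). With x = 0.511:
  4 − x² = 4 − (0.511)² = 4 − 0.261121 = 3.738879.
  √(4 − x²) = 1.933618.
  1/(2π) = 0.159155.
  ρ_sc(0.511) = 0.159155 · 1.933618 = 0.307745.

Rounded to 5 decimal places: ρ_sc(0.511) ≈ 0.30774.


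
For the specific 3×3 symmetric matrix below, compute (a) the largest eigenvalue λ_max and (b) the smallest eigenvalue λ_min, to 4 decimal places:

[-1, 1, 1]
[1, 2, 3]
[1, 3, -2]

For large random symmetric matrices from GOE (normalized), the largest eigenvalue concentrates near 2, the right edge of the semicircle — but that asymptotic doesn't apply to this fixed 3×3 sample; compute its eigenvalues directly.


Since M is real symmetric, all three eigenvalues are real; they are the roots of det(λI − M) = λ³ − (tr M) λ² + s λ − det M, where s is the sum of the principal 2×2 minors.
tr M = -1 + 2 + (-2) = -1.
s = ((-1)·2 − 1²) + ((-1)·(-2) − 1²) + (2·(-2) − 3²) = -3 + 1 + (-13) = -15.
det M (expand along row 1) = (-1)·(-13) − 1·(-5) + 1·1 = 19.
Characteristic polynomial: λ³ + λ² − 15λ − 19 = 0.
Substitute λ = y + (tr M)/3 = y − 0.333333 to remove the quadratic term: y³ + p·y + q = 0 with p = s − (tr M)²/3 = -15.333333 and q = −2(tr M)³/27 + (tr M)·s/3 − det M = -13.925926.
Three real roots ⇒ use the trigonometric (Viète) form: r = 2√(−p/3) = 4.521553, φ = arccos(3q/(p·r)) = arccos(0.602589) = 0.924055 rad.
y_k = r·cos(φ/3 − 2πk/3) for k = 0, 1, 2 gives y = 4.308752, -0.967225, -3.341526.
λ_k = y_k − 0.333333 gives λ = 3.9754, -1.3006, -3.6749 (check: the sum is -1.0000 = tr M).

Hence λ_max = 3.9754 and λ_min = -3.6749.


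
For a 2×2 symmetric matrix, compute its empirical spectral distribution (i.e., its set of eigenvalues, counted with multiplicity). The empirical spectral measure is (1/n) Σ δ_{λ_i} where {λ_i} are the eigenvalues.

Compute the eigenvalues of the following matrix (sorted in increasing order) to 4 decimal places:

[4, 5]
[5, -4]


Since M is real symmetric, both eigenvalues are real; they are the roots of det(λI − M) = λ² − (tr M) λ + det M.
tr M = 4 + (-4) = 0.
det M = 4·(-4) − 5² = -16 − 25 = -41.
Characteristic polynomial: λ² − 41 = 0.
Discriminant Δ = (tr M)² − 4·det M = 0 − (-164) = 164; √Δ = 12.806248.
λ = (tr M ± √Δ)/2 = (0 ± 12.806248)/2, giving (tr M − √Δ)/2 = -6.4031 and (tr M + √Δ)/2 = 6.4031.

Eigenvalues sorted in increasing order: [-6.4031, 6.4031].


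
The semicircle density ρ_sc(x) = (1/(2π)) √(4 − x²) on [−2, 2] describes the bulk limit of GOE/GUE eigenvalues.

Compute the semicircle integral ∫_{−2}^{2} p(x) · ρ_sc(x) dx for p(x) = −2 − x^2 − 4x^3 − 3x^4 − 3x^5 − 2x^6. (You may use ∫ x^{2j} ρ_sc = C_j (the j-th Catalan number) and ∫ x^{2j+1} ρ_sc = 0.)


Write p(x) = Σ a_i x^i, split into monomials and integrate each against ρ_sc separately.
Using ∫ x^{2j} ρ_sc = C_j = (1/(j+1)) C(2j, j) (Catalan numbers) and ∫ x^{2j+1} ρ_sc = 0 (odd monomials vanish by symmetry):
  i = 0 (even): a_0 · C_{0} = -2 · 1 = -2
  i = 2 (even): a_2 · C_{1} = -1 · 1 = -1
  i = 3 (odd): ∫ x^3 ρ_sc = 0 (vanishes)
  i = 4 (even): a_4 · C_{2} = -3 · 2 = -6
  i = 5 (odd): ∫ x^5 ρ_sc = 0 (vanishes)
  i = 6 (even): a_6 · C_{3} = -2 · 5 = -10

Summing the contributions: ∫_{−2}^{2} p(x) ρ_sc(x) dx = (-2) + (-1) + (-6) + (-10) = -19.


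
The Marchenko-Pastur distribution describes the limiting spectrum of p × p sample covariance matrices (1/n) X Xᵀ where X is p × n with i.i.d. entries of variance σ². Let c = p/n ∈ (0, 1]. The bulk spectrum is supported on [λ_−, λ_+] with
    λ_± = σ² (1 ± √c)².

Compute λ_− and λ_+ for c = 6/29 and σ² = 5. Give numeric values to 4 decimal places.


c = 6/29 = 0.206897; √c = 0.454859.
λ_− = σ² (1 − √c)² = 5 · (1 − 0.454859)² = 5 · (0.545141)² = 1.485894.
λ_+ = σ² (1 + √c)² = 5 · (1 + 0.454859)² = 5 · (1.454859)² = 10.583071.

Rounded to 4 decimal places: λ_− ≈ 1.4859, λ_+ ≈ 10.5831.


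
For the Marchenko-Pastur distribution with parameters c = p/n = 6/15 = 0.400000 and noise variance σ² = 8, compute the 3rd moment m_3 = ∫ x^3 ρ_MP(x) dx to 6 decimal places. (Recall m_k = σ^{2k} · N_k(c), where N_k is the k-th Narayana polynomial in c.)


E[X³] = σ⁶ (1 + 3c + c²) (third MP moment). With σ² = 8 (so σ⁶ = 512) and c = 6/15 = 0.400000: E[X³] = 512 · (1 + 3·0.400000 + (0.400000)²) = 512 · 2.360000.

So E[X^3] = 1208.320000.


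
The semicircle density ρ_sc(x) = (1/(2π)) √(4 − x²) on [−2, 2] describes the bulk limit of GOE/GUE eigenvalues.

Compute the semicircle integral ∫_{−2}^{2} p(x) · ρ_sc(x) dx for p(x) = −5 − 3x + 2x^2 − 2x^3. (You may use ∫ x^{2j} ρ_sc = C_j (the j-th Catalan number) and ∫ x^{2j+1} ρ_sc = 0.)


Write p(x) = Σ a_i x^i, split into monomials and integrate each against ρ_sc separately.
Using ∫ x^{2j} ρ_sc = C_j = (1/(j+1)) C(2j, j) (Catalan numbers) and ∫ x^{2j+1} ρ_sc = 0 (odd monomials vanish by symmetry):
  i = 0 (even): a_0 · C_{0} = -5 · 1 = -5
  i = 1 (odd): ∫ x^1 ρ_sc = 0 (vanishes)
  i = 2 (even): a_2 · C_{1} = 2 · 1 = 2
  i = 3 (odd): ∫ x^3 ρ_sc = 0 (vanishes)

Summing the contributions: ∫_{−2}^{2} p(x) ρ_sc(x) dx = (-5) + 2 = -3.


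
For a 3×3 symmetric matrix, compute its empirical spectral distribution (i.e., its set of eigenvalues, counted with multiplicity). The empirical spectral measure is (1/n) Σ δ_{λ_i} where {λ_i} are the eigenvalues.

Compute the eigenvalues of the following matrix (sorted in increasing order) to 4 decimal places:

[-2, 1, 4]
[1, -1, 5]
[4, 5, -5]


Since M is real symmetric, all three eigenvalues are real; they are the roots of det(λI − M) = λ³ − (tr M) λ² + s λ − det M, where s is the sum of the principal 2×2 minors.
tr M = -2 + (-1) + (-5) = -8.
s = ((-2)·(-1) − 1²) + ((-2)·(-5) − 4²) + ((-1)·(-5) − 5²) = 1 + (-6) + (-20) = -25.
det M (expand along row 1) = (-2)·(-20) − 1·(-25) + 4·9 = 101.
Characteristic polynomial: λ³ + 8λ² − 25λ − 101 = 0.
Substitute λ = y + (tr M)/3 = y − 2.666667 to remove the quadratic term: y³ + p·y + q = 0 with p = s − (tr M)²/3 = -46.333333 and q = −2(tr M)³/27 + (tr M)·s/3 − det M = 3.592593.
Three real roots ⇒ use the trigonometric (Viète) form: r = 2√(−p/3) = 7.859884, φ = arccos(3q/(p·r)) = arccos(-0.029595) = 1.600396 rad.
y_k = r·cos(φ/3 − 2πk/3) for k = 0, 1, 2 gives y = 6.767754, 0.077548, -6.845302.
λ_k = y_k − 2.666667 gives λ = 4.1011, -2.5891, -9.5120 (check: the sum is -8.0000 = tr M).

Eigenvalues sorted in increasing order: [-9.5120, -2.5891, 4.1011].


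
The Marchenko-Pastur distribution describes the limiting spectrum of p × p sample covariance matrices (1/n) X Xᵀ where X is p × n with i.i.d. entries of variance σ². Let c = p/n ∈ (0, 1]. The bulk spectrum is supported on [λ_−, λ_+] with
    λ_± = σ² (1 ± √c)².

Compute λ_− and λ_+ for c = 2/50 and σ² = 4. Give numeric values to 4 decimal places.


c = 2/50 = 0.040000; √c = 0.200000.
λ_− = σ² (1 − √c)² = 4 · (1 − 0.200000)² = 4 · (0.800000)² = 2.560000.
λ_+ = σ² (1 + √c)² = 4 · (1 + 0.200000)² = 4 · (1.200000)² = 5.760000.

Rounded to 4 decimal places: λ_− ≈ 2.5600, λ_+ ≈ 5.7600.


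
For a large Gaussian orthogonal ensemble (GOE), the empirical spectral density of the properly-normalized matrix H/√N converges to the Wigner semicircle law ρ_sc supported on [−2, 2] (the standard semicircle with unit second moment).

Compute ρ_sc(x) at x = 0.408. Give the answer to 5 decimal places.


ρ_sc(x) = (1/(2π)) √(4 − x²). With x = 0.408:
  4 − x² = 4 − (0.408)² = 4 − 0.166464 = 3.833536.
  √(4 − x²) = 1.957942.
  1/(2π) = 0.159155.
  ρ_sc(0.408) = 0.159155 · 1.957942 = 0.311616.

Rounded to 5 decimal places: ρ_sc(0.408) ≈ 0.31162.


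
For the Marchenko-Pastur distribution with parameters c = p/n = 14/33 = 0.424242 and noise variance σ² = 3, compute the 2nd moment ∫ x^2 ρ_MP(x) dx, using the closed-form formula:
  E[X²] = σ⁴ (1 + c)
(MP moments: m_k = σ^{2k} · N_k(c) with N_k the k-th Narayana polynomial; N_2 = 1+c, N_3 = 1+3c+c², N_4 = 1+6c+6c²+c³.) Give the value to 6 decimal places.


E[X²] = σ⁴ (1 + c) (second MP moment). With σ² = 3 (so σ⁴ = 9) and c = 14/33 = 0.424242: E[X²] = 9 · (1 + 0.424242) = 9 · 1.424242.

So E[X^2] = 12.818182.


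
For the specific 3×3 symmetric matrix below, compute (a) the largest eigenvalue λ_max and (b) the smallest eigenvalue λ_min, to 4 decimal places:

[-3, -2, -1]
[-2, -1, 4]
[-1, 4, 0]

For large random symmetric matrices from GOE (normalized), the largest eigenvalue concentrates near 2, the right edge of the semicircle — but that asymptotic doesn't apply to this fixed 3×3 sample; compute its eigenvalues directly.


Since M is real symmetric, all three eigenvalues are real; they are the roots of det(λI − M) = λ³ − (tr M) λ² + s λ − det M, where s is the sum of the principal 2×2 minors.
tr M = -3 + (-1) + 0 = -4.
s = ((-3)·(-1) − (-2)²) + ((-3)·0 − (-1)²) + ((-1)·0 − 4²) = -1 + (-1) + (-16) = -18.
det M (expand along row 1) = (-3)·(-16) − (-2)·4 + (-1)·(-9) = 65.
Characteristic polynomial: λ³ + 4λ² − 18λ − 65 = 0.
Substitute λ = y + (tr M)/3 = y − 1.333333 to remove the quadratic term: y³ + p·y + q = 0 with p = s − (tr M)²/3 = -23.333333 and q = −2(tr M)³/27 + (tr M)·s/3 − det M = -36.259259.
Three real roots ⇒ use the trigonometric (Viète) form: r = 2√(−p/3) = 5.577734, φ = arccos(3q/(p·r)) = arccos(0.835806) = 0.581197 rad.
y_k = r·cos(φ/3 − 2πk/3) for k = 0, 1, 2 gives y = 5.473388, -1.806722, -3.666667.
λ_k = y_k − 1.333333 gives λ = 4.1401, -3.1401, -5.0000 (check: the sum is -4.0000 = tr M).

Hence λ_max = 4.1401 and λ_min = -5.0000.


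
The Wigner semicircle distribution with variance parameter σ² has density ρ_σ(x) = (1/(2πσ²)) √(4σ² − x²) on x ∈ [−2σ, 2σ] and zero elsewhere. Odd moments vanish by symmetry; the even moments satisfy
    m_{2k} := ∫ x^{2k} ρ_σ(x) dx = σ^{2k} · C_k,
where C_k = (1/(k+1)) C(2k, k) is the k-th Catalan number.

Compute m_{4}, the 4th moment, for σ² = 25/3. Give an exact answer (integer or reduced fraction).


By the scaled semicircle moment identity, m_{2k} = σ^{2k} · C_k with k = 2.
C_2 = (1/(k+1)) · C(2k, k) = (1/3) · C(4, 2) = (1/3) · 6 = 2.
σ^{2k} = (σ²)^k = (25/3)^2 = 625/9.

Therefore m_{4} = σ^{4} · C_2 = (625/9) · 2 = 1250/9.


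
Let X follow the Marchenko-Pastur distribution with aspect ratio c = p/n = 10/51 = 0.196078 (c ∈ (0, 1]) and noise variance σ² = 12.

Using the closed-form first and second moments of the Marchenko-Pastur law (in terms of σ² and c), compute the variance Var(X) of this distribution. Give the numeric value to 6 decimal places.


Recall the MP moments m_1 = E[X] = σ² and m_2 = E[X²] = σ⁴ (1 + c).
m_1 = E[X] = σ² = 12, so m_1² = 144.
m_2 = E[X²] = σ⁴ (1 + c) = 144 · (1 + 0.196078) = 144 · 1.196078 = 172.235294.
(Note m_2 − m_1² simplifies to c · σ⁴ = 0.196078 · 144.)

Var(X) = m_2 − m_1² = 172.235294 − 144 = 28.235294.


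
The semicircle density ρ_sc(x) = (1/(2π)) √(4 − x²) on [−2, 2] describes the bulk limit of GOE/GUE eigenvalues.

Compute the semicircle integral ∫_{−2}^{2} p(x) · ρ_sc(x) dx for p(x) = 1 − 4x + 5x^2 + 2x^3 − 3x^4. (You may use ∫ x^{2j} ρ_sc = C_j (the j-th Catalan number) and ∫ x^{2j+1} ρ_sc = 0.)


Write p(x) = Σ a_i x^i, split into monomials and integrate each against ρ_sc separately.
Using ∫ x^{2j} ρ_sc = C_j = (1/(j+1)) C(2j, j) (Catalan numbers) and ∫ x^{2j+1} ρ_sc = 0 (odd monomials vanish by symmetry):
  i = 0 (even): a_0 · C_{0} = 1 · 1 = 1
  i = 1 (odd): ∫ x^1 ρ_sc = 0 (vanishes)
  i = 2 (even): a_2 · C_{1} = 5 · 1 = 5
  i = 3 (odd): ∫ x^3 ρ_sc = 0 (vanishes)
  i = 4 (even): a_4 · C_{2} = -3 · 2 = -6

Summing the contributions: ∫_{−2}^{2} p(x) ρ_sc(x) dx = 1 + 5 + (-6) = 0.


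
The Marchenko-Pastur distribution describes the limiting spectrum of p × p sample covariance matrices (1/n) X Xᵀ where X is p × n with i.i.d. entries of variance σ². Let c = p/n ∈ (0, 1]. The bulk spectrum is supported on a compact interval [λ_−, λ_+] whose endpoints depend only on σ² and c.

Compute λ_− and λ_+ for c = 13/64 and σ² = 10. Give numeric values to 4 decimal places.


c = 13/64 = 0.203125; √c = 0.450694.
λ_− = σ² (1 − √c)² = 10 · (1 − 0.450694)² = 10 · (0.549306)² = 3.017372.
λ_+ = σ² (1 + √c)² = 10 · (1 + 0.450694)² = 10 · (1.450694)² = 21.045128.

Rounded to 4 decimal places: λ_− ≈ 3.0174, λ_+ ≈ 21.0451.


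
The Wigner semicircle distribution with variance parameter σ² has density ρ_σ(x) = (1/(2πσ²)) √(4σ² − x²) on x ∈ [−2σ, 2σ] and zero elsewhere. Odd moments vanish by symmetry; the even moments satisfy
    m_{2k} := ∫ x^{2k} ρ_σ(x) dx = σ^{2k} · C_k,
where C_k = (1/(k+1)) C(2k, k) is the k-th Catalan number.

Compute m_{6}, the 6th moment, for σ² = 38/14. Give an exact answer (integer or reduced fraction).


By the scaled semicircle moment identity, m_{2k} = σ^{2k} · C_k with k = 3.
C_3 = (1/(k+1)) · C(2k, k) = (1/4) · C(6, 3) = (1/4) · 20 = 5.
σ^{2k} = (σ²)^k = (38/14)^3 = 6859/343.

Therefore m_{6} = σ^{6} · C_3 = (6859/343) · 5 = 34295/343.


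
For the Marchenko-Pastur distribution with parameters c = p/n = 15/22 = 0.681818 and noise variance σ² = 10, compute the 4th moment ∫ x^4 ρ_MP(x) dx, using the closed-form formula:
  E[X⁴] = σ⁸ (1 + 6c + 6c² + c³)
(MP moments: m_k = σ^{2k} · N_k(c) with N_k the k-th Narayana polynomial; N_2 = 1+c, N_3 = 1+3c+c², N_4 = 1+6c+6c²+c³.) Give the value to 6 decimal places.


E[X⁴] = σ⁸ (1 + 6c + 6c² + c³) (fourth MP moment). With σ² = 10 (so σ⁸ = 10000) and c = 15/22 = 0.681818: E[X⁴] = 10000 · (1 + 6·0.681818 + 6·(0.681818)² + (0.681818)³) = 10000 · 8.197126.

So E[X^4] = 81971.262209.


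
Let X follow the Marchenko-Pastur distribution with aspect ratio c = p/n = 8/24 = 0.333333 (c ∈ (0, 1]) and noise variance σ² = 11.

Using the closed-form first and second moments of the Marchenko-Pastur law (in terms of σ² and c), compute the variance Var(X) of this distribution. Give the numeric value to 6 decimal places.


Recall the MP moments m_1 = E[X] = σ² and m_2 = E[X²] = σ⁴ (1 + c).
m_1 = E[X] = σ² = 11, so m_1² = 121.
m_2 = E[X²] = σ⁴ (1 + c) = 121 · (1 + 0.333333) = 121 · 1.333333 = 161.333333.
(Note m_2 − m_1² simplifies to c · σ⁴ = 0.333333 · 121.)

Var(X) = m_2 − m_1² = 161.333333 − 121 = 40.333333.


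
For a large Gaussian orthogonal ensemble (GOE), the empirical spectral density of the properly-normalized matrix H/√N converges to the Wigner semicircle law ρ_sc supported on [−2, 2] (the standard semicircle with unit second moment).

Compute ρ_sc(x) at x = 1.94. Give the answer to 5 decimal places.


ρ_sc(x) = (1/(2π)) √(4 − x²). With x = 1.94:
  4 − x² = 4 − (1.94)² = 4 − 3.763600 = 0.236400.
  √(4 − x²) = 0.486210.
  1/(2π) = 0.159155.
  ρ_sc(1.94) = 0.159155 · 0.486210 = 0.077383.

Rounded to 5 decimal places: ρ_sc(1.94) ≈ 0.07738.


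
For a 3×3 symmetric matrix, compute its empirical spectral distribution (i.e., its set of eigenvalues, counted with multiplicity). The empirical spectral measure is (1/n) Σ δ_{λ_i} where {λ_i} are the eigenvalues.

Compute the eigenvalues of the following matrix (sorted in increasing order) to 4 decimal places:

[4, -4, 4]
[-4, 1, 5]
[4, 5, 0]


Since M is real symmetric, all three eigenvalues are real; they are the roots of det(λI − M) = λ³ − (tr M) λ² + s λ − det M, where s is the sum of the principal 2×2 minors.
tr M = 4 + 1 + 0 = 5.
s = (4·1 − (-4)²) + (4·0 − 4²) + (1·0 − 5²) = -12 + (-16) + (-25) = -53.
det M (expand along row 1) = 4·(-25) − (-4)·(-20) + 4·(-24) = -276.
Characteristic polynomial: λ³ − 5λ² − 53λ + 276 = 0.
Substitute λ = y + (tr M)/3 = y + 1.666667 to remove the quadratic term: y³ + p·y + q = 0 with p = s − (tr M)²/3 = -61.333333 and q = −2(tr M)³/27 + (tr M)·s/3 − det M = 178.407407.
Three real roots ⇒ use the trigonometric (Viète) form: r = 2√(−p/3) = 9.043107, φ = arccos(3q/(p·r)) = arccos(-0.964984) = 2.876177 rad.
y_k = r·cos(φ/3 − 2πk/3) for k = 0, 1, 2 gives y = 5.195838, 3.811900, -9.007738.
λ_k = y_k + 1.666667 gives λ = 6.8625, 5.4786, -7.3411 (check: the sum is 5.0000 = tr M).

Eigenvalues sorted in increasing order: [-7.3411, 5.4786, 6.8625].


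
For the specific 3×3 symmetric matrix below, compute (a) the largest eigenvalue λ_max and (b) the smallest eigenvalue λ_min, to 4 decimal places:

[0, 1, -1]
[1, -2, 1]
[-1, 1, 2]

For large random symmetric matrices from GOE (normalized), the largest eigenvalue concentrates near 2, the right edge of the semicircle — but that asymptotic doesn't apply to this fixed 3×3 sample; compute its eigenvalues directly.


Since M is real symmetric, all three eigenvalues are real; they are the roots of det(λI − M) = λ³ − (tr M) λ² + s λ − det M, where s is the sum of the principal 2×2 minors.
tr M = 0 + (-2) + 2 = 0.
s = (0·(-2) − 1²) + (0·2 − (-1)²) + ((-2)·2 − 1²) = -1 + (-1) + (-5) = -7.
det M (expand along row 1) = 0·(-5) − 1·3 + (-1)·(-1) = -2.
Characteristic polynomial: λ³ − 7λ + 2 = 0.
Substitute λ = y + (tr M)/3 = y + 0.000000 to remove the quadratic term: y³ + p·y + q = 0 with p = s − (tr M)²/3 = -7.000000 and q = −2(tr M)³/27 + (tr M)·s/3 − det M = 2.000000.
Three real roots ⇒ use the trigonometric (Viète) form: r = 2√(−p/3) = 3.055050, φ = arccos(3q/(p·r)) = arccos(-0.280566) = 1.855180 rad.
y_k = r·cos(φ/3 − 2πk/3) for k = 0, 1, 2 gives y = 2.489289, 0.289169, -2.778457.
λ_k = y_k + 0.000000 gives λ = 2.4893, 0.2892, -2.7785 (check: the sum is 0.0000 = tr M).

Hence λ_max = 2.4893 and λ_min = -2.7785.


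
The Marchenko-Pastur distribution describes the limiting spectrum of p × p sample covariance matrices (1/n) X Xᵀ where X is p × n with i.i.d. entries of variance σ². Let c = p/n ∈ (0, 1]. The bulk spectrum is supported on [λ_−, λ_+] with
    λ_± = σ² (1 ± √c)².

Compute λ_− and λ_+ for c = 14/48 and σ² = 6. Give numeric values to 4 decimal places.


c = 14/48 = 0.291667; √c = 0.540062.
λ_− = σ² (1 − √c)² = 6 · (1 − 0.540062)² = 6 · (0.459938)² = 1.269259.
λ_+ = σ² (1 + √c)² = 6 · (1 + 0.540062)² = 6 · (1.540062)² = 14.230741.

Rounded to 4 decimal places: λ_− ≈ 1.2693, λ_+ ≈ 14.2307.


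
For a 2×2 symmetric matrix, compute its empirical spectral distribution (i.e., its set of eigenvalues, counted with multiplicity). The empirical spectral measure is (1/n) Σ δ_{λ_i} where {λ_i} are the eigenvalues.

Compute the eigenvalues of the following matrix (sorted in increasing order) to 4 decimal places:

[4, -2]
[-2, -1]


Since M is real symmetric, both eigenvalues are real; they are the roots of det(λI − M) = λ² − (tr M) λ + det M.
tr M = 4 + (-1) = 3.
det M = 4·(-1) − (-2)² = -4 − 4 = -8.
Characteristic polynomial: λ² − 3λ − 8 = 0.
Discriminant Δ = (tr M)² − 4·det M = 9 − (-32) = 41; √Δ = 6.403124.
λ = (tr M ± √Δ)/2 = (3 ± 6.403124)/2, giving (tr M − √Δ)/2 = -1.7016 and (tr M + √Δ)/2 = 4.7016.

Eigenvalues sorted in increasing order: [-1.7016, 4.7016].


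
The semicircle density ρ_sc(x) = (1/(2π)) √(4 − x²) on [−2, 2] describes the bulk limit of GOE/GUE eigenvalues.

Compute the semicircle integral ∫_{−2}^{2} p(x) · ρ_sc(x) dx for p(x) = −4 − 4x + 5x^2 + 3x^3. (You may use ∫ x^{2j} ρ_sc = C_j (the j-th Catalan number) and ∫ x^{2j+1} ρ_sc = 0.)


Write p(x) = Σ a_i x^i, split into monomials and integrate each against ρ_sc separately.
Using ∫ x^{2j} ρ_sc = C_j = (1/(j+1)) C(2j, j) (Catalan numbers) and ∫ x^{2j+1} ρ_sc = 0 (odd monomials vanish by symmetry):
  i = 0 (even): a_0 · C_{0} = -4 · 1 = -4
  i = 1 (odd): ∫ x^1 ρ_sc = 0 (vanishes)
  i = 2 (even): a_2 · C_{1} = 5 · 1 = 5
  i = 3 (odd): ∫ x^3 ρ_sc = 0 (vanishes)

Summing the contributions: ∫_{−2}^{2} p(x) ρ_sc(x) dx = (-4) + 5 = 1.


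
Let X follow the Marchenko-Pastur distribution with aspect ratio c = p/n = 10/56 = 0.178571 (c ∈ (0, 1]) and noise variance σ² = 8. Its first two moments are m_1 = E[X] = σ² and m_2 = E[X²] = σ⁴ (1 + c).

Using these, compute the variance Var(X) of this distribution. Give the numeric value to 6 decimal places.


m_1 = E[X] = σ² = 8, so m_1² = 64.
m_2 = E[X²] = σ⁴ (1 + c) = 64 · (1 + 0.178571) = 64 · 1.178571 = 75.428571.
(Note m_2 − m_1² simplifies to c · σ⁴ = 0.178571 · 64.)

Var(X) = m_2 − m_1² = 75.428571 − 64 = 11.428571.


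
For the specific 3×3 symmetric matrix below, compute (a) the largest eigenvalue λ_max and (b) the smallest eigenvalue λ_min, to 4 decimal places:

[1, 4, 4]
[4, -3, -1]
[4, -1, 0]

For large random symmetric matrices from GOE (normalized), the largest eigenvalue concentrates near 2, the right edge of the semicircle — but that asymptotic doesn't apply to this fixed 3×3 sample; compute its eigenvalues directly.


Since M is real symmetric, all three eigenvalues are real; they are the roots of det(λI − M) = λ³ − (tr M) λ² + s λ − det M, where s is the sum of the principal 2×2 minors.
tr M = 1 + (-3) + 0 = -2.
s = (1·(-3) − 4²) + (1·0 − 4²) + ((-3)·0 − (-1)²) = -19 + (-16) + (-1) = -36.
det M (expand along row 1) = 1·(-1) − 4·4 + 4·8 = 15.
Characteristic polynomial: λ³ + 2λ² − 36λ − 15 = 0.
Substitute λ = y + (tr M)/3 = y − 0.666667 to remove the quadratic term: y³ + p·y + q = 0 with p = s − (tr M)²/3 = -37.333333 and q = −2(tr M)³/27 + (tr M)·s/3 − det M = 9.592593.
Three real roots ⇒ use the trigonometric (Viète) form: r = 2√(−p/3) = 7.055337, φ = arccos(3q/(p·r)) = arccos(-0.109255) = 1.680270 rad.
y_k = r·cos(φ/3 − 2πk/3) for k = 0, 1, 2 gives y = 5.977333, 0.257401, -6.234734.
λ_k = y_k − 0.666667 gives λ = 5.3107, -0.4093, -6.9014 (check: the sum is -2.0000 = tr M).

Hence λ_max = 5.3107 and λ_min = -6.9014.


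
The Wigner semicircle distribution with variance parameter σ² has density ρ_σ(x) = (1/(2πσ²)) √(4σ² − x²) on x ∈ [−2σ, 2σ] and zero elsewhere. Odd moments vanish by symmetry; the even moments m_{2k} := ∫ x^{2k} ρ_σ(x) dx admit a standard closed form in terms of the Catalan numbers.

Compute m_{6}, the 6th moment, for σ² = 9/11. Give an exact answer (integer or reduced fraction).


By the scaled semicircle moment identity, m_{2k} = σ^{2k} · C_k with k = 3.
C_3 = (1/(k+1)) · C(2k, k) = (1/4) · C(6, 3) = (1/4) · 20 = 5.
σ^{2k} = (σ²)^k = (9/11)^3 = 729/1331.

Therefore m_{6} = σ^{6} · C_3 = (729/1331) · 5 = 3645/1331.


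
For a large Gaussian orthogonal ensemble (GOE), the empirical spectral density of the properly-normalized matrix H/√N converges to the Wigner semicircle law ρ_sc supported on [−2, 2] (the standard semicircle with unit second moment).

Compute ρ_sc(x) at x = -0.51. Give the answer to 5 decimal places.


ρ_sc(x) = (1/(2π)) √(4 − x²). With x = -0.51:
  4 − x² = 4 − (-0.51)² = 4 − 0.260100 = 3.739900.
  √(4 − x²) = 1.933882.
  1/(2π) = 0.159155.
  ρ_sc(-0.51) = 0.159155 · 1.933882 = 0.307787.

Rounded to 5 decimal places: ρ_sc(-0.51) ≈ 0.30779.


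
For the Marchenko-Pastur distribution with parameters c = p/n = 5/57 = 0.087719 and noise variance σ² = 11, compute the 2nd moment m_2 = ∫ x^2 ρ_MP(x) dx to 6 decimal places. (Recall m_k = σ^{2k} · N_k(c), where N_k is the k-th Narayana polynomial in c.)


E[X²] = σ⁴ (1 + c) (second MP moment). With σ² = 11 (so σ⁴ = 121) and c = 5/57 = 0.087719: E[X²] = 121 · (1 + 0.087719) = 121 · 1.087719.

So E[X^2] = 131.614035.


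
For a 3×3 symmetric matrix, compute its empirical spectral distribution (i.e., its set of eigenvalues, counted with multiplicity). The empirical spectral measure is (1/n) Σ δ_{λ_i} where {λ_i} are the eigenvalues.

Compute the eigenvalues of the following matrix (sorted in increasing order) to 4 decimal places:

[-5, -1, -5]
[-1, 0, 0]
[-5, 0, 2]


Since M is real symmetric, all three eigenvalues are real; they are the roots of det(λI − M) = λ³ − (tr M) λ² + s λ − det M, where s is the sum of the principal 2×2 minors.
tr M = -5 + 0 + 2 = -3.
s = ((-5)·0 − (-1)²) + ((-5)·2 − (-5)²) + (0·2 − 0²) = -1 + (-35) + 0 = -36.
det M (expand along row 1) = (-5)·0 − (-1)·(-2) + (-5)·0 = -2.
Characteristic polynomial: λ³ + 3λ² − 36λ + 2 = 0.
Substitute λ = y + (tr M)/3 = y − 1.000000 to remove the quadratic term: y³ + p·y + q = 0 with p = s − (tr M)²/3 = -39.000000 and q = −2(tr M)³/27 + (tr M)·s/3 − det M = 40.000000.
Three real roots ⇒ use the trigonometric (Viète) form: r = 2√(−p/3) = 7.211103, φ = arccos(3q/(p·r)) = arccos(-0.426692) = 2.011629 rad.
y_k = r·cos(φ/3 − 2πk/3) for k = 0, 1, 2 gives y = 5.649786, 1.055820, -6.705606.
λ_k = y_k − 1.000000 gives λ = 4.6498, 0.0558, -7.7056 (check: the sum is -3.0000 = tr M).

Eigenvalues sorted in increasing order: [-7.7056, 0.0558, 4.6498].


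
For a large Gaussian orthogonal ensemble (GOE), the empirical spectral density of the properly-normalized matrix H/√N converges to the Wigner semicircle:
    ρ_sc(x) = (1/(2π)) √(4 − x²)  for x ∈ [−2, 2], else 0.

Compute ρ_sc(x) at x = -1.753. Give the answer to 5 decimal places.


ρ_sc(x) = (1/(2π)) √(4 − x²). With x = -1.753:
  4 − x² = 4 − (-1.753)² = 4 − 3.073009 = 0.926991.
  √(4 − x²) = 0.962804.
  1/(2π) = 0.159155.
  ρ_sc(-1.753) = 0.159155 · 0.962804 = 0.153235.

Rounded to 5 decimal places: ρ_sc(-1.753) ≈ 0.15323.


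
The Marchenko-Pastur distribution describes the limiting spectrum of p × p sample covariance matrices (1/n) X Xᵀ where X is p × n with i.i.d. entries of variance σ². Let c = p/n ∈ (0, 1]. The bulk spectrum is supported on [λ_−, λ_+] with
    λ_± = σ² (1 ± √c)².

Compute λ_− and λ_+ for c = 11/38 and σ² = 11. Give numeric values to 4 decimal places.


c = 11/38 = 0.289474; √c = 0.538028.
λ_− = σ² (1 − √c)² = 11 · (1 − 0.538028)² = 11 · (0.461972)² = 2.347604.
λ_+ = σ² (1 + √c)² = 11 · (1 + 0.538028)² = 11 · (1.538028)² = 26.020817.

Rounded to 4 decimal places: λ_− ≈ 2.3476, λ_+ ≈ 26.0208.


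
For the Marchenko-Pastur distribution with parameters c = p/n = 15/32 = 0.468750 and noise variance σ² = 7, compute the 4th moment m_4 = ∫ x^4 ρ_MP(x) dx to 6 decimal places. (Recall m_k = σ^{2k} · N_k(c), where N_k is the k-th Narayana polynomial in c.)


E[X⁴] = σ⁸ (1 + 6c + 6c² + c³) (fourth MP moment). With σ² = 7 (so σ⁸ = 2401) and c = 15/32 = 0.468750: E[X⁴] = 2401 · (1 + 6·0.468750 + 6·(0.468750)² + (0.468750)³) = 2401 · 5.233856.

So E[X^4] = 12566.488739.


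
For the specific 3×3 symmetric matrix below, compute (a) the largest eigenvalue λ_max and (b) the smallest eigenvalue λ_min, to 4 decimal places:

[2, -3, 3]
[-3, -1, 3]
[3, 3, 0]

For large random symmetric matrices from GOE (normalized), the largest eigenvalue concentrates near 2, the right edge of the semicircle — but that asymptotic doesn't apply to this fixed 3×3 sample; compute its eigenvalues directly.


Since M is real symmetric, all three eigenvalues are real; they are the roots of det(λI − M) = λ³ − (tr M) λ² + s λ − det M, where s is the sum of the principal 2×2 minors.
tr M = 2 + (-1) + 0 = 1.
s = (2·(-1) − (-3)²) + (2·0 − 3²) + ((-1)·0 − 3²) = -11 + (-9) + (-9) = -29.
det M (expand along row 1) = 2·(-9) − (-3)·(-9) + 3·(-6) = -63.
Characteristic polynomial: λ³ − λ² − 29λ + 63 = 0.
Substitute λ = y + (tr M)/3 = y + 0.333333 to remove the quadratic term: y³ + p·y + q = 0 with p = s − (tr M)²/3 = -29.333333 and q = −2(tr M)³/27 + (tr M)·s/3 − det M = 53.259259.
Three real roots ⇒ use the trigonometric (Viète) form: r = 2√(−p/3) = 6.253888, φ = arccos(3q/(p·r)) = arccos(-0.870973) = 2.627976 rad.
y_k = r·cos(φ/3 − 2πk/3) for k = 0, 1, 2 gives y = 4.003958, 2.158498, -6.162457.
λ_k = y_k + 0.333333 gives λ = 4.3373, 2.4918, -5.8291 (check: the sum is 1.0000 = tr M).

Hence λ_max = 4.3373 and λ_min = -5.8291.


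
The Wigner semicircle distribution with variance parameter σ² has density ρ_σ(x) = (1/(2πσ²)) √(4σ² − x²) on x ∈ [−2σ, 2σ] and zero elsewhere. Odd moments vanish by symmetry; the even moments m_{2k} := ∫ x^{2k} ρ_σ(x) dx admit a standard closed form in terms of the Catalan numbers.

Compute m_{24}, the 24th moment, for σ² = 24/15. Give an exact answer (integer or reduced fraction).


By the scaled semicircle moment identity, m_{2k} = σ^{2k} · C_k with k = 12.
C_12 = (1/(k+1)) · C(2k, k) = (1/13) · C(24, 12) = (1/13) · 2704156 = 208012.
σ^{2k} = (σ²)^k = (24/15)^12 = 68719476736/244140625.

Therefore m_{24} = σ^{24} · C_12 = (68719476736/244140625) · 208012 = 14294475794808832/244140625.
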